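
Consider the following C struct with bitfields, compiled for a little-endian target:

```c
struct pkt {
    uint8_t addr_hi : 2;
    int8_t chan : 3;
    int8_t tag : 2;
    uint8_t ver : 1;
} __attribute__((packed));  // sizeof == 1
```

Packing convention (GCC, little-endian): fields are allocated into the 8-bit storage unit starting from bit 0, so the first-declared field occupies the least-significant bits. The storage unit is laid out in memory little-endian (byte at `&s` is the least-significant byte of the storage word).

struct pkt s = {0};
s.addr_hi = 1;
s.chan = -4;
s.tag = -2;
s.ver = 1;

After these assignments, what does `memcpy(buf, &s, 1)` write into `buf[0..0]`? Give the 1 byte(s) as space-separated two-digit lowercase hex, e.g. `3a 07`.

d1

addr_hi (2b) val=1 bits=0x1 at bit 0: 0x01
chan (3b) val=-4 bits=0x4 at bit 2: 0x11
tag (2b) val=-2 bits=0x2 at bit 5: 0x51
ver (1b) val=1 bits=0x1 at bit 7: 0xd1
word = 0xd1 → little-endian bytes:
  [0]=0xd1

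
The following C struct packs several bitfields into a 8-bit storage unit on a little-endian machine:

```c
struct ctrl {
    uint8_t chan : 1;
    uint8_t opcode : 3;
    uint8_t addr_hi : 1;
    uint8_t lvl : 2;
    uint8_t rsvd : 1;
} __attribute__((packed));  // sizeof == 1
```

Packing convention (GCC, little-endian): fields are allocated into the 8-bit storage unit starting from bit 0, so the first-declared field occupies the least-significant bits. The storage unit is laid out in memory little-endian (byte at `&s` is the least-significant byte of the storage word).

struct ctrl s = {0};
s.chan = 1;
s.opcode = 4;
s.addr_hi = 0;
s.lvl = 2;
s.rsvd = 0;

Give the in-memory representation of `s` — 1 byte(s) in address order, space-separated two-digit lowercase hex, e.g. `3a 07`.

49

chan:1 = 1 → 0x1 << 0 → word 0x01
opcode:3 = 4 → 0x4 << 1 → word 0x09
addr_hi:1 = 0 → 0x0 << 4 → word 0x09
lvl:2 = 2 → 0x2 << 5 → word 0x49
rsvd:1 = 0 → 0x0 << 7 → word 0x49
word = 0x49 → little-endian bytes:
  [0]=0x49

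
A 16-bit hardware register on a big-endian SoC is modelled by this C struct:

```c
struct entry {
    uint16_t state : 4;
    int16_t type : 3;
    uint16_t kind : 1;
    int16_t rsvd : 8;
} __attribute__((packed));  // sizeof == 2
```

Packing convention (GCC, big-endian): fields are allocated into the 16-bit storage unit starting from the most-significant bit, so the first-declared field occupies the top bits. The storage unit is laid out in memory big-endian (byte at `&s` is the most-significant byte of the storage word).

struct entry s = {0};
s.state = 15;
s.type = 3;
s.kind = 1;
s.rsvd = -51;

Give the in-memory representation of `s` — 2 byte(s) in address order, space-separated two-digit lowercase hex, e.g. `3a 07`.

f7 cd

state:4 = 15 → 0xf << 12 → word 0xf000
type:3 = 3 → 0x3 << 9 → word 0xf600
kind:1 = 1 → 0x1 << 8 → word 0xf700
rsvd:8 = -51 → 0xcd << 0 → word 0xf7cd
word = 0xf7cd → big-endian bytes:
  [0]=0xf7  [1]=0xcd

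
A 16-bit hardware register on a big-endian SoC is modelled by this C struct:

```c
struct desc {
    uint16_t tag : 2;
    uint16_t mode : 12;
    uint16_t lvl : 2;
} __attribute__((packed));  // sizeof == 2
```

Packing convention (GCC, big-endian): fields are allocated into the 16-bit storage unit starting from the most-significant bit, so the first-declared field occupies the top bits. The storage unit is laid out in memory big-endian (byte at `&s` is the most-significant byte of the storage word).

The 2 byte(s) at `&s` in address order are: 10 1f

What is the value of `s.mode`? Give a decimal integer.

1031

[0]=0x10 [1]=0x1f (big-endian) → word 0x101f
tag:2 @ bit 14 → (0x101f>>14)&0x3 = 0x0
mode:12 @ bit 2 → (0x101f>>2)&0xfff = 0x407  ←
lvl:2 @ bit 0 → (0x101f>>0)&0x3 = 0x3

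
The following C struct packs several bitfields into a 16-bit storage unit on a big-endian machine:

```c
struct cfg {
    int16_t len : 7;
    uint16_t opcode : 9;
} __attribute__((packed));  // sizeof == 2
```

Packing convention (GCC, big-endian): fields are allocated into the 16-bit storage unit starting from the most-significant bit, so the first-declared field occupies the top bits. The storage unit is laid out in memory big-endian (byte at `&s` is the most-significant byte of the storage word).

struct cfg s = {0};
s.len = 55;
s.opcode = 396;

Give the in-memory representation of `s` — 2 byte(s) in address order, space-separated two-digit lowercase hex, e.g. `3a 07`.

6f 8c

len:7 = 55 → 0x37 << 9 → word 0x6e00
opcode:9 = 396 → 0x18c << 0 → word 0x6f8c
word = 0x6f8c → big-endian bytes:
  [0]=0x6f  [1]=0x8c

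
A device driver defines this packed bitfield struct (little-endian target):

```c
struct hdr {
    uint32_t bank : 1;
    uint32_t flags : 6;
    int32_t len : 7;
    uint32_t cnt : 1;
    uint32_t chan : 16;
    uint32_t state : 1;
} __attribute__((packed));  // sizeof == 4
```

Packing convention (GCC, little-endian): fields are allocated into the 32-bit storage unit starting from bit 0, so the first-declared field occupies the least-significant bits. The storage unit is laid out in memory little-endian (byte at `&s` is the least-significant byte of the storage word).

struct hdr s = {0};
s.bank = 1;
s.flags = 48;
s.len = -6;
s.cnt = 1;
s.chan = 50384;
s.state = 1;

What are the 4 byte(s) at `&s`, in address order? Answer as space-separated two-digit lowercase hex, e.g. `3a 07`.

[0+:1] bank=1 & 0x1 = 0x1; word=0x00000001
[1+:6] flags=48 & 0x3f = 0x30; word=0x00000061
[7+:7] len=-6 & 0x7f = 0x7a; word=0x00003d61
[14+:1] cnt=1 & 0x1 = 0x1; word=0x00007d61
[15+:16] chan=50384 & 0xffff = 0xc4d0; word=0x62687d61
[31+:1] state=1 & 0x1 = 0x1; word=0xe2687d61
word = 0xe2687d61 → little-endian bytes:
  [0]=0x61  [1]=0x7d  [2]=0x68  [3]=0xe2

61 7d 68 e2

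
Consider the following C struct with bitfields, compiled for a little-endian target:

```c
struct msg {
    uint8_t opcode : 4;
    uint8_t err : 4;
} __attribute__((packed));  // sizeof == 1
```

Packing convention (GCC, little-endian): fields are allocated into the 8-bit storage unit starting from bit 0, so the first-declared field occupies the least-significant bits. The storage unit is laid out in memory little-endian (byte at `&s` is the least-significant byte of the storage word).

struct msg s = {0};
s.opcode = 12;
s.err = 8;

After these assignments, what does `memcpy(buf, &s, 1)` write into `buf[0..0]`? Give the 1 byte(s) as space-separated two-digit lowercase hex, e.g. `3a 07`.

opcode:4 = 12 → 0xc << 0 → word 0x0c
err:4 = 8 → 0x8 << 4 → word 0x8c
word = 0x8c → little-endian bytes:
  [0]=0x8c

8c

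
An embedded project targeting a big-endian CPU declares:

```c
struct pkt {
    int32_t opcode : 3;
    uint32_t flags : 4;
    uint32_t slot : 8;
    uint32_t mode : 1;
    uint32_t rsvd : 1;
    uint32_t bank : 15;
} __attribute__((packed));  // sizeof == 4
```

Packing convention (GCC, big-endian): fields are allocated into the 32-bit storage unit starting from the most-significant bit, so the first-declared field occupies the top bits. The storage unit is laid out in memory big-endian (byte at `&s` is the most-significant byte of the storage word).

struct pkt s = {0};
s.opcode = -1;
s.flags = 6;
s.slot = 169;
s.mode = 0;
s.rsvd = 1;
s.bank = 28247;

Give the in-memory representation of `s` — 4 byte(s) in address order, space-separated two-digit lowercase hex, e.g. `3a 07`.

opcode:3 = -1 → 0x7 << 29 → word 0xe0000000
flags:4 = 6 → 0x6 << 25 → word 0xec000000
slot:8 = 169 → 0xa9 << 17 → word 0xed520000
mode:1 = 0 → 0x0 << 16 → word 0xed520000
rsvd:1 = 1 → 0x1 << 15 → word 0xed528000
bank:15 = 28247 → 0x6e57 << 0 → word 0xed52ee57
word = 0xed52ee57 → big-endian bytes:
  [0]=0xed  [1]=0x52  [2]=0xee  [3]=0x57

ed 52 ee 57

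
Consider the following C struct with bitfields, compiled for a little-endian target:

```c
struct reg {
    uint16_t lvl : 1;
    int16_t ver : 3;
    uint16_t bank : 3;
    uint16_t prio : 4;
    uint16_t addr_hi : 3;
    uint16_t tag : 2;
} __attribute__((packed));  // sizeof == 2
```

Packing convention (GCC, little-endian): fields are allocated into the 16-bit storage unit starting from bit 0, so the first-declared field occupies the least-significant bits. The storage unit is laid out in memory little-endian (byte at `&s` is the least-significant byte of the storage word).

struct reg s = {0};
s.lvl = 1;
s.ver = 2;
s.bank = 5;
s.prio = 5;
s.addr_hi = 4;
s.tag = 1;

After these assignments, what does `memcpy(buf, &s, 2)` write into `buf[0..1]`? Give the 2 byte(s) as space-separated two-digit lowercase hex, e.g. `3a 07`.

lvl:1 = 1 → 0x1 << 0 → word 0x0001
ver:3 = 2 → 0x2 << 1 → word 0x0005
bank:3 = 5 → 0x5 << 4 → word 0x0055
prio:4 = 5 → 0x5 << 7 → word 0x02d5
addr_hi:3 = 4 → 0x4 << 11 → word 0x22d5
tag:2 = 1 → 0x1 << 14 → word 0x62d5
word = 0x62d5 → little-endian bytes:
  [0]=0xd5  [1]=0x62

d5 62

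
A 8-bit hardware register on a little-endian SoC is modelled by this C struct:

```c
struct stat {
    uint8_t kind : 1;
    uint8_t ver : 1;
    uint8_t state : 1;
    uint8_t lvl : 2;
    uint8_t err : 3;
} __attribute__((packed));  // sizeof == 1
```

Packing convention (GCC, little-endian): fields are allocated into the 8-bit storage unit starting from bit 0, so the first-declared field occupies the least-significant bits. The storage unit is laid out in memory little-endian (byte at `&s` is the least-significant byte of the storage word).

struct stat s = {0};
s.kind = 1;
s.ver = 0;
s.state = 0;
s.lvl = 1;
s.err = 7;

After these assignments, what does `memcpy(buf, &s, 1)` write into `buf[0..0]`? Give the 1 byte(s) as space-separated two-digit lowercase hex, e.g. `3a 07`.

e9

kind:1 = 1 → 0x1 << 0 → word 0x01
ver:1 = 0 → 0x0 << 1 → word 0x01
state:1 = 0 → 0x0 << 2 → word 0x01
lvl:2 = 1 → 0x1 << 3 → word 0x09
err:3 = 7 → 0x7 << 5 → word 0xe9
word = 0xe9 → little-endian bytes:
  [0]=0xe9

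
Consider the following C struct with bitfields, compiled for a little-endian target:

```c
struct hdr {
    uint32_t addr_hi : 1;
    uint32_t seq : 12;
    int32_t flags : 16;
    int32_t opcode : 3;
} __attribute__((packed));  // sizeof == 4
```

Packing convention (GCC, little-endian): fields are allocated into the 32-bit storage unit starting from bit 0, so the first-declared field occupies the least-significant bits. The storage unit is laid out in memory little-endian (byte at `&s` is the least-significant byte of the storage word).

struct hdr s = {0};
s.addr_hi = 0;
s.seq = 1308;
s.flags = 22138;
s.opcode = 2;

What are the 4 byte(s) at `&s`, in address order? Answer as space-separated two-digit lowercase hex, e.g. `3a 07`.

38 4a cf 4a

[0+:1] addr_hi=0 & 0x1 = 0x0; word=0x00000000
[1+:12] seq=1308 & 0xfff = 0x51c; word=0x00000a38
[13+:16] flags=22138 & 0xffff = 0x567a; word=0x0acf4a38
[29+:3] opcode=2 & 0x7 = 0x2; word=0x4acf4a38
word = 0x4acf4a38 → little-endian bytes:
  [0]=0x38  [1]=0x4a  [2]=0xcf  [3]=0x4a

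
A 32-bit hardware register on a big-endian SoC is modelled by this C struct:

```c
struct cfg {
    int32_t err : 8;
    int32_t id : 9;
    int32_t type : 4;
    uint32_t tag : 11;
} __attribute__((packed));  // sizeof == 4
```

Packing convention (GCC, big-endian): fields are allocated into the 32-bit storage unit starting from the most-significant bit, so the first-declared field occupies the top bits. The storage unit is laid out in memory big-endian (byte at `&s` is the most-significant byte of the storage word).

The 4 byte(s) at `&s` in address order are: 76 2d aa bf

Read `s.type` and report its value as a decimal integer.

[0]=0x76 [1]=0x2d [2]=0xaa [3]=0xbf (big-endian) → word 0x762daabf
err:8 @ bit 24 → (0x762daabf>>24)&0xff = 0x76
id:9 @ bit 15 → (0x762daabf>>15)&0x1ff = 0x5b
type:4 @ bit 11 → (0x762daabf>>11)&0xf = 0x5  ←
tag:11 @ bit 0 → (0x762daabf>>0)&0x7ff = 0x2bf
type signed 4b, MSB=0: value = 5

5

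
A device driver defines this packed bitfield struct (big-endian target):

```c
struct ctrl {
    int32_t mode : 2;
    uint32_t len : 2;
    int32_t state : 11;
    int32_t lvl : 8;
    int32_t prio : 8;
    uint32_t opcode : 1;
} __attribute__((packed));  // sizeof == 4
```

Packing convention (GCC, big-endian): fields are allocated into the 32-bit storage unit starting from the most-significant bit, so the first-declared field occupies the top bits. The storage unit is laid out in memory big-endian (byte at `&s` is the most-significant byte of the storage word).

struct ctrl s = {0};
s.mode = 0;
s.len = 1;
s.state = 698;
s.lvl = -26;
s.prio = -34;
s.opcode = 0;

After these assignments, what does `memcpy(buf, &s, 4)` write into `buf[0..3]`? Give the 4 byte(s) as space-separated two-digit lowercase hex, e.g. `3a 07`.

[30+:2] mode=0 & 0x3 = 0x0; word=0x00000000
[28+:2] len=1 & 0x3 = 0x1; word=0x10000000
[17+:11] state=698 & 0x7ff = 0x2ba; word=0x15740000
[9+:8] lvl=-26 & 0xff = 0xe6; word=0x1575cc00
[1+:8] prio=-34 & 0xff = 0xde; word=0x1575cdbc
[0+:1] opcode=0 & 0x1 = 0x0; word=0x1575cdbc
word = 0x1575cdbc → big-endian bytes:
  [0]=0x15  [1]=0x75  [2]=0xcd  [3]=0xbc

15 75 cd bc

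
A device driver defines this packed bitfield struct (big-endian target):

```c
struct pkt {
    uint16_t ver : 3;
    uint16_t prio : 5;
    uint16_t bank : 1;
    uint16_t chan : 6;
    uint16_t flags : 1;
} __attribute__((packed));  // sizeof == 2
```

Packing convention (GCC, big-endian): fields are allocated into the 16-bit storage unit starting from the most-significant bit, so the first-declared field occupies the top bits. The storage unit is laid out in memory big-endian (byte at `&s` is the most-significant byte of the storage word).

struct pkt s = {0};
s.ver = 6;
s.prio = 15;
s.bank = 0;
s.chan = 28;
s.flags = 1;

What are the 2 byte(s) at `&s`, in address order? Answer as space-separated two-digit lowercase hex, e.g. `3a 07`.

cf 39

ver:3 = 6 → 0x6 << 13 → word 0xc000
prio:5 = 15 → 0xf << 8 → word 0xcf00
bank:1 = 0 → 0x0 << 7 → word 0xcf00
chan:6 = 28 → 0x1c << 1 → word 0xcf38
flags:1 = 1 → 0x1 << 0 → word 0xcf39
word = 0xcf39 → big-endian bytes:
  [0]=0xcf  [1]=0x39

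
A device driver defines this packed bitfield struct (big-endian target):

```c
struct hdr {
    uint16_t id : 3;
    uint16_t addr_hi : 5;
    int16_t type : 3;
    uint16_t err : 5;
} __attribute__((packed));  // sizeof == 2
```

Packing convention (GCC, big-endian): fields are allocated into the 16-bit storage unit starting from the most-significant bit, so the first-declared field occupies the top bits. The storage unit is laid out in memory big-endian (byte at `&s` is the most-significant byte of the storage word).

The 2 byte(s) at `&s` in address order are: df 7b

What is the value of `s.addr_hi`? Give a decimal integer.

[0]=0xdf [1]=0x7b (big-endian) → word 0xdf7b
id [13+:3] = (word>>13) & 0x7 = 6
addr_hi [8+:5] = (word>>8) & 0x1f = 31  ←
type [5+:3] = (word>>5) & 0x7 = 3
err [0+:5] = (word>>0) & 0x1f = 27

31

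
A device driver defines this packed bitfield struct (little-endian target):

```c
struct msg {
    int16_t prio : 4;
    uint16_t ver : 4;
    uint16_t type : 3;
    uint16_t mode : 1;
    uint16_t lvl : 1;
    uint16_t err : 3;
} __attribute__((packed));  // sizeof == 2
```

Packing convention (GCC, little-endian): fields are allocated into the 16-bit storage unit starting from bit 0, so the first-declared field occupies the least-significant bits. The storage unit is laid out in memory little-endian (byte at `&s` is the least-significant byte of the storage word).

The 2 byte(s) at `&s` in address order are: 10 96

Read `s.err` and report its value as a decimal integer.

4

[0]=0x10 [1]=0x96 (little-endian) → word 0x9610
prio:4 @ bit 0 → (0x9610>>0)&0xf = 0x0
ver:4 @ bit 4 → (0x9610>>4)&0xf = 0x1
type:3 @ bit 8 → (0x9610>>8)&0x7 = 0x6
mode:1 @ bit 11 → (0x9610>>11)&0x1 = 0x0
lvl:1 @ bit 12 → (0x9610>>12)&0x1 = 0x1
err:3 @ bit 13 → (0x9610>>13)&0x7 = 0x4  ←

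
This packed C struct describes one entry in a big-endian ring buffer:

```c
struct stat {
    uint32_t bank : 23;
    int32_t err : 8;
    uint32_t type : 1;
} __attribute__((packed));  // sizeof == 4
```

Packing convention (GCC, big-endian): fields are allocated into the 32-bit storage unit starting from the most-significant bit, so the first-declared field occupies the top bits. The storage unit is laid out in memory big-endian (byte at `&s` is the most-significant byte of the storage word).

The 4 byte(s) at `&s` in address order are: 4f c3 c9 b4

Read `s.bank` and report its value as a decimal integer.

[0]=0x4f [1]=0xc3 [2]=0xc9 [3]=0xb4 (big-endian) → word 0x4fc3c9b4
bank [9+:23] = (word>>9) & 0x7fffff = 2613732  ←
err [1+:8] = (word>>1) & 0xff = 218
type [0+:1] = (word>>0) & 0x1 = 0

2613732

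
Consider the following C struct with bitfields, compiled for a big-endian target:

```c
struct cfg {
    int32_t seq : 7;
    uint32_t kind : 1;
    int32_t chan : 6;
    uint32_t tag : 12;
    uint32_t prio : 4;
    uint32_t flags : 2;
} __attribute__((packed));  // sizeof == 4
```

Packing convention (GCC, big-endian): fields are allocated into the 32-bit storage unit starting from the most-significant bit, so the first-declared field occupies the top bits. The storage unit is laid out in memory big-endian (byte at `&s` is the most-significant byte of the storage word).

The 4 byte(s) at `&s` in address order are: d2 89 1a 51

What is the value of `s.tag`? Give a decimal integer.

[0]=0xd2 [1]=0x89 [2]=0x1a [3]=0x51 (big-endian) → word 0xd2891a51
seq:7 @ bit 25 → (0xd2891a51>>25)&0x7f = 0x69
kind:1 @ bit 24 → (0xd2891a51>>24)&0x1 = 0x0
chan:6 @ bit 18 → (0xd2891a51>>18)&0x3f = 0x22
tag:12 @ bit 6 → (0xd2891a51>>6)&0xfff = 0x469  ←
prio:4 @ bit 2 → (0xd2891a51>>2)&0xf = 0x4
flags:2 @ bit 0 → (0xd2891a51>>0)&0x3 = 0x1

1129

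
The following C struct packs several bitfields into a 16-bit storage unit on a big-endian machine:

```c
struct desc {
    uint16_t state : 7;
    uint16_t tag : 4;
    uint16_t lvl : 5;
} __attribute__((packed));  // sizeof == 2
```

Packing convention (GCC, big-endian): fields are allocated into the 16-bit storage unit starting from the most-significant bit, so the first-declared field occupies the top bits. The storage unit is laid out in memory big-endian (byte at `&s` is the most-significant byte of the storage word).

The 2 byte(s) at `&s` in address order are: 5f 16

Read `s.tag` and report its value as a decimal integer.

8

[0]=0x5f [1]=0x16 (big-endian) → word 0x5f16
state [9+:7] = (word>>9) & 0x7f = 47
tag [5+:4] = (word>>5) & 0xf = 8  ←
lvl [0+:5] = (word>>0) & 0x1f = 22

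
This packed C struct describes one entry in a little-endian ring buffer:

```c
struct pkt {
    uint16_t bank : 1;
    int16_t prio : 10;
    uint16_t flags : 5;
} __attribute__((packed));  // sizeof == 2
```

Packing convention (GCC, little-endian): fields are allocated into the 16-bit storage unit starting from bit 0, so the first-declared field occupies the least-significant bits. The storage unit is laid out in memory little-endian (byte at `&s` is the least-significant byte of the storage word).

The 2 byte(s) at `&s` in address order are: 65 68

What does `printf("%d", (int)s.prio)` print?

50

[0]=0x65 [1]=0x68 (little-endian) → word 0x6865
bank [0+:1] = (word>>0) & 0x1 = 1
prio [1+:10] = (word>>1) & 0x3ff = 50  ←
flags [11+:5] = (word>>11) & 0x1f = 13
prio signed 10b, MSB=0: value = 50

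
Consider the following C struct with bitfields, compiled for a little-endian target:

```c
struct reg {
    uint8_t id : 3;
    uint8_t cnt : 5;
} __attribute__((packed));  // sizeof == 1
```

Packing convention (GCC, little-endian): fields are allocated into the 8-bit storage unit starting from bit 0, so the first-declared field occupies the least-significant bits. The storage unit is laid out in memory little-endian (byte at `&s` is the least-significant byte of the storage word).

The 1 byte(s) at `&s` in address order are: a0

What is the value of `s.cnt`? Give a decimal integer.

20

[0]=0xa0 (little-endian) → word 0xa0
id [0+:3] = (word>>0) & 0x7 = 0
cnt [3+:5] = (word>>3) & 0x1f = 20  ←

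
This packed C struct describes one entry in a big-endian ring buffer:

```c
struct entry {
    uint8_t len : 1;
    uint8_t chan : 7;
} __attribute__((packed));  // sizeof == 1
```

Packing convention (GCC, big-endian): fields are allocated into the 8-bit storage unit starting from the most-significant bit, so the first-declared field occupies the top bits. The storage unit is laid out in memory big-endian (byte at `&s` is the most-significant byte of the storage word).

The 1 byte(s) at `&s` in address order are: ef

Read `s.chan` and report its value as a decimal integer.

111

[0]=0xef (big-endian) → word 0xef
len:1 @ bit 7 → (0xef>>7)&0x1 = 0x1
chan:7 @ bit 0 → (0xef>>0)&0x7f = 0x6f  ←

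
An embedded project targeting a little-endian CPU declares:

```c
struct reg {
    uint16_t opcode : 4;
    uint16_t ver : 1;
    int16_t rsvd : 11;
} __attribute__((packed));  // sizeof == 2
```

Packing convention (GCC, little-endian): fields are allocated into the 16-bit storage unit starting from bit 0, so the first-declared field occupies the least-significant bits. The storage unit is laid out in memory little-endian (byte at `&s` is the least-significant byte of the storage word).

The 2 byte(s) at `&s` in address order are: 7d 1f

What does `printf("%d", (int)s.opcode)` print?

13

[0]=0x7d [1]=0x1f (little-endian) → word 0x1f7d
opcode [0+:4] = (word>>0) & 0xf = 13  ←
ver [4+:1] = (word>>4) & 0x1 = 1
rsvd [5+:11] = (word>>5) & 0x7ff = 251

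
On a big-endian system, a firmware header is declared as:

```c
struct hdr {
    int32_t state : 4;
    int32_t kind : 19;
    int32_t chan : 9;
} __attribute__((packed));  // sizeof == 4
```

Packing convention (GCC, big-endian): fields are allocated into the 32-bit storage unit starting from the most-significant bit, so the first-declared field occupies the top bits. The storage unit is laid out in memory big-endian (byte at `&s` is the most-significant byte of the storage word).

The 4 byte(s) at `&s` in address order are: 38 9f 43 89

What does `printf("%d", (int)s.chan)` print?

-119

[0]=0x38 [1]=0x9f [2]=0x43 [3]=0x89 (big-endian) → word 0x389f4389
state:4 @ bit 28 → (0x389f4389>>28)&0xf = 0x3
kind:19 @ bit 9 → (0x389f4389>>9)&0x7ffff = 0x44fa1
chan:9 @ bit 0 → (0x389f4389>>0)&0x1ff = 0x189  ←
chan signed 9b, MSB=1: 393 - 512 = -119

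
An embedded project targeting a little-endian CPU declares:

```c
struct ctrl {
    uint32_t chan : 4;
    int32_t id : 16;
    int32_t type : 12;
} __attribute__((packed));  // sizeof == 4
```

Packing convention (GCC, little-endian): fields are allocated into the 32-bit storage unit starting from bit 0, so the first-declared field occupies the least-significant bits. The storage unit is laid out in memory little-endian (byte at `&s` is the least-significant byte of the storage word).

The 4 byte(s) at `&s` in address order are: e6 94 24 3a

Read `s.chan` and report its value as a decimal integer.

6

[0]=0xe6 [1]=0x94 [2]=0x24 [3]=0x3a (little-endian) → word 0x3a2494e6
chan [0+:4] = (word>>0) & 0xf = 6  ←
id [4+:16] = (word>>4) & 0xffff = 18766
type [20+:12] = (word>>20) & 0xfff = 930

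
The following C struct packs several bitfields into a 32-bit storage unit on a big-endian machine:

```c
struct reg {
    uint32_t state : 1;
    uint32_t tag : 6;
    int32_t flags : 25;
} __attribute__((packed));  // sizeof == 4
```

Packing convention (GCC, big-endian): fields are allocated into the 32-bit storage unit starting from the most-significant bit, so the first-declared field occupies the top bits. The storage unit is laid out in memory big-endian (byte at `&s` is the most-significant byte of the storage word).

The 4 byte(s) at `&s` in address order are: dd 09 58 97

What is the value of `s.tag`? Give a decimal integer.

[0]=0xdd [1]=0x09 [2]=0x58 [3]=0x97 (big-endian) → word 0xdd095897
state [31+:1] = (word>>31) & 0x1 = 1
tag [25+:6] = (word>>25) & 0x3f = 46  ←
flags [0+:25] = (word>>0) & 0x1ffffff = 17389719

46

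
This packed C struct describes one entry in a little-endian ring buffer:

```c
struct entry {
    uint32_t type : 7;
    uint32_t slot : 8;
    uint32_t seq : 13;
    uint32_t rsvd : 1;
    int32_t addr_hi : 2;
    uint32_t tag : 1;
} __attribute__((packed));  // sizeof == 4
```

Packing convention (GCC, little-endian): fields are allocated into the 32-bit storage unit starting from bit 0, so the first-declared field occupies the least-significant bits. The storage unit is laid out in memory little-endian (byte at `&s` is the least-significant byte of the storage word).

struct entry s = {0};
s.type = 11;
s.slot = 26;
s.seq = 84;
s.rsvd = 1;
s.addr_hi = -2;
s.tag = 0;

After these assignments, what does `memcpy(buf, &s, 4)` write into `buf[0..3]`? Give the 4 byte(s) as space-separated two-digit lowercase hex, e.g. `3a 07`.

type (7b) val=11 bits=0xb at bit 0: 0x0000000b
slot (8b) val=26 bits=0x1a at bit 7: 0x00000d0b
seq (13b) val=84 bits=0x54 at bit 15: 0x002a0d0b
rsvd (1b) val=1 bits=0x1 at bit 28: 0x102a0d0b
addr_hi (2b) val=-2 bits=0x2 at bit 29: 0x502a0d0b
tag (1b) val=0 bits=0x0 at bit 31: 0x502a0d0b
word = 0x502a0d0b → little-endian bytes:
  [0]=0x0b  [1]=0x0d  [2]=0x2a  [3]=0x50

0b 0d 2a 50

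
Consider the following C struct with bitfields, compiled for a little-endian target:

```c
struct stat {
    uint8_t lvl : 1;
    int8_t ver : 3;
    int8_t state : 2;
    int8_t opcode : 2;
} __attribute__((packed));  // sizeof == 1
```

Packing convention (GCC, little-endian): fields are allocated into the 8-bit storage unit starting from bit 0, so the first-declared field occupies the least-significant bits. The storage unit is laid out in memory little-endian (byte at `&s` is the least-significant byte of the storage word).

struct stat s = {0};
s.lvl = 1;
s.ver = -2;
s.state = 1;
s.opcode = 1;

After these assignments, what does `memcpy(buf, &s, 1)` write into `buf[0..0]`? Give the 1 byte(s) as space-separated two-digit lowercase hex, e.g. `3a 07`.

5d

lvl:1 = 1 → 0x1 << 0 → word 0x01
ver:3 = -2 → 0x6 << 1 → word 0x0d
state:2 = 1 → 0x1 << 4 → word 0x1d
opcode:2 = 1 → 0x1 << 6 → word 0x5d
word = 0x5d → little-endian bytes:
  [0]=0x5d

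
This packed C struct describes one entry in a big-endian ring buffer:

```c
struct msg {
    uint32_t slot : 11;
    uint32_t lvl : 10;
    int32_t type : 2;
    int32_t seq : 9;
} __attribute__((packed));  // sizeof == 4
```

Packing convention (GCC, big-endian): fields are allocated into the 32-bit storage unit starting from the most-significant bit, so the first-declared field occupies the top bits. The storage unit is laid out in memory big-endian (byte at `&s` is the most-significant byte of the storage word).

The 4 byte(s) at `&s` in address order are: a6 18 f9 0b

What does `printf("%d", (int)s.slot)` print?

1328

[0]=0xa6 [1]=0x18 [2]=0xf9 [3]=0x0b (big-endian) → word 0xa618f90b
slot [21+:11] = (word>>21) & 0x7ff = 1328  ←
lvl [11+:10] = (word>>11) & 0x3ff = 799
type [9+:2] = (word>>9) & 0x3 = 0
seq [0+:9] = (word>>0) & 0x1ff = 267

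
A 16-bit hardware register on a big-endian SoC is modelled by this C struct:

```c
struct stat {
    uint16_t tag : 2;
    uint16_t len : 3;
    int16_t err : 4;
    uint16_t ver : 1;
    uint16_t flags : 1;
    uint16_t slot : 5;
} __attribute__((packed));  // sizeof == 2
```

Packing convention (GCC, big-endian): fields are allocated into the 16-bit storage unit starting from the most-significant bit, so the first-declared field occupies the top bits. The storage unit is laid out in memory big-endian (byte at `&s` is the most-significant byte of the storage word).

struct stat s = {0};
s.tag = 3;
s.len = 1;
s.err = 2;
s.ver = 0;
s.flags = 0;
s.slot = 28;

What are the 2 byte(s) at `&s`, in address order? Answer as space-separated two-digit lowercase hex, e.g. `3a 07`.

c9 1c

tag:2 = 3 → 0x3 << 14 → word 0xc000
len:3 = 1 → 0x1 << 11 → word 0xc800
err:4 = 2 → 0x2 << 7 → word 0xc900
ver:1 = 0 → 0x0 << 6 → word 0xc900
flags:1 = 0 → 0x0 << 5 → word 0xc900
slot:5 = 28 → 0x1c << 0 → word 0xc91c
word = 0xc91c → big-endian bytes:
  [0]=0xc9  [1]=0x1c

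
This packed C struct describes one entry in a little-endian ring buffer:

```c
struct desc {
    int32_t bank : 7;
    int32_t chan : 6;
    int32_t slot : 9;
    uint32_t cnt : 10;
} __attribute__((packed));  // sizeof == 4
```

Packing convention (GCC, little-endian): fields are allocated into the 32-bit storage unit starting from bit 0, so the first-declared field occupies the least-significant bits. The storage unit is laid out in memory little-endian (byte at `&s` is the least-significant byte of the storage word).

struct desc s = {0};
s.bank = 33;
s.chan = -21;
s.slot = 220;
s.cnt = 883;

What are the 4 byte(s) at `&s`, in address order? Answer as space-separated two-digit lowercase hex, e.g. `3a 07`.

a1 95 db dc

[0+:7] bank=33 & 0x7f = 0x21; word=0x00000021
[7+:6] chan=-21 & 0x3f = 0x2b; word=0x000015a1
[13+:9] slot=220 & 0x1ff = 0xdc; word=0x001b95a1
[22+:10] cnt=883 & 0x3ff = 0x373; word=0xdcdb95a1
word = 0xdcdb95a1 → little-endian bytes:
  [0]=0xa1  [1]=0x95  [2]=0xdb  [3]=0xdc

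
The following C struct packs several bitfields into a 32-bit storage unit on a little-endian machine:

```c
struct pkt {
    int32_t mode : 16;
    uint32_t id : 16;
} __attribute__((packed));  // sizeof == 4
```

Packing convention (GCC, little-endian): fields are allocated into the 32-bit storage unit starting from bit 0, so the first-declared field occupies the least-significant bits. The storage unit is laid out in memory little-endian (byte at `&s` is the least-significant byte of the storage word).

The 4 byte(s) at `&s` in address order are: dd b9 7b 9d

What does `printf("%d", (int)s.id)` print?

40315

[0]=0xdd [1]=0xb9 [2]=0x7b [3]=0x9d (little-endian) → word 0x9d7bb9dd
mode [0+:16] = (word>>0) & 0xffff = 47581
id [16+:16] = (word>>16) & 0xffff = 40315  ←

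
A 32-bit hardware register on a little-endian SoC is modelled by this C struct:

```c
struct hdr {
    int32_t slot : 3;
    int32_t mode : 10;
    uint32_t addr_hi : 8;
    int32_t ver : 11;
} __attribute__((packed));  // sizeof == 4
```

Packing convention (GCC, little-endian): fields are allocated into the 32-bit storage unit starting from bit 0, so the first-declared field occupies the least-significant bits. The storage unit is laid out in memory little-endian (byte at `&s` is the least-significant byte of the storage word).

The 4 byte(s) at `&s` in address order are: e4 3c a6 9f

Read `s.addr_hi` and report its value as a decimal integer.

[0]=0xe4 [1]=0x3c [2]=0xa6 [3]=0x9f (little-endian) → word 0x9fa63ce4
slot [0+:3] = (word>>0) & 0x7 = 4
mode [3+:10] = (word>>3) & 0x3ff = 924
addr_hi [13+:8] = (word>>13) & 0xff = 49  ←
ver [21+:11] = (word>>21) & 0x7ff = 1277

49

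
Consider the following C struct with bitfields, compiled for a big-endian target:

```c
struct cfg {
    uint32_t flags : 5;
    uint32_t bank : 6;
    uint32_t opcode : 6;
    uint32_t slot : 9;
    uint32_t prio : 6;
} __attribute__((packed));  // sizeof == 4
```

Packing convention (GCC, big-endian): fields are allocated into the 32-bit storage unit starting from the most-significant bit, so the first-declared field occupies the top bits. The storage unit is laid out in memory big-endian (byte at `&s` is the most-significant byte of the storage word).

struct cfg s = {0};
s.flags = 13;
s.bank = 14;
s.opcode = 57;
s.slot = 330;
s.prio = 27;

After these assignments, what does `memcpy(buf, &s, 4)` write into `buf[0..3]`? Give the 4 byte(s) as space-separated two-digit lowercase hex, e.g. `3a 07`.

69 dc d2 9b

[27+:5] flags=13 & 0x1f = 0xd; word=0x68000000
[21+:6] bank=14 & 0x3f = 0xe; word=0x69c00000
[15+:6] opcode=57 & 0x3f = 0x39; word=0x69dc8000
[6+:9] slot=330 & 0x1ff = 0x14a; word=0x69dcd280
[0+:6] prio=27 & 0x3f = 0x1b; word=0x69dcd29b
word = 0x69dcd29b → big-endian bytes:
  [0]=0x69  [1]=0xdc  [2]=0xd2  [3]=0x9b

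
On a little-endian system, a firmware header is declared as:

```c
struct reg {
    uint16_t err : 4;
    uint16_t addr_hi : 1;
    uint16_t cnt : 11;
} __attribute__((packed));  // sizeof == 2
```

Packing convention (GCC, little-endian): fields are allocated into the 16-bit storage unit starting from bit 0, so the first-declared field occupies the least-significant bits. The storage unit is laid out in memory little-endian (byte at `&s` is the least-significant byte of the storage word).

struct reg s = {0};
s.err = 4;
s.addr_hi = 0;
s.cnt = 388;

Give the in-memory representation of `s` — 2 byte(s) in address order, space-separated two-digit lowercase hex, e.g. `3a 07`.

err (4b) val=4 bits=0x4 at bit 0: 0x0004
addr_hi (1b) val=0 bits=0x0 at bit 4: 0x0004
cnt (11b) val=388 bits=0x184 at bit 5: 0x3084
word = 0x3084 → little-endian bytes:
  [0]=0x84  [1]=0x30

84 30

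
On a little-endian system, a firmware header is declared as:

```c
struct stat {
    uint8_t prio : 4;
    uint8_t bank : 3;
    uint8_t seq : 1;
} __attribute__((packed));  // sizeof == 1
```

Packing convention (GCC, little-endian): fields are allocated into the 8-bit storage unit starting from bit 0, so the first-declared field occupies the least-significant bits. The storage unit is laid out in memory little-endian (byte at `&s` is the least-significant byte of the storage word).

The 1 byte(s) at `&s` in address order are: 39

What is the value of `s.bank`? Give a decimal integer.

[0]=0x39 (little-endian) → word 0x39
prio [0+:4] = (word>>0) & 0xf = 9
bank [4+:3] = (word>>4) & 0x7 = 3  ←
seq [7+:1] = (word>>7) & 0x1 = 0

3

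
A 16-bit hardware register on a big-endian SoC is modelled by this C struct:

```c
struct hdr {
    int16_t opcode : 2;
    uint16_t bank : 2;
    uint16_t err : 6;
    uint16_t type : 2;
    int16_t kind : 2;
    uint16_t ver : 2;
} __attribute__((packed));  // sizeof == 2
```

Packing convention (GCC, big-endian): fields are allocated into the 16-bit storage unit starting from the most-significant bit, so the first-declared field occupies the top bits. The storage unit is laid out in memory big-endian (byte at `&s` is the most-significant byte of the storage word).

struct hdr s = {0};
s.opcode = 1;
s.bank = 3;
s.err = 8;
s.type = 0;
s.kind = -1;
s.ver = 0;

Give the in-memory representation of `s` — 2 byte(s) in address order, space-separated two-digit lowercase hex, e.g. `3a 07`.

opcode (2b) val=1 bits=0x1 at bit 14: 0x4000
bank (2b) val=3 bits=0x3 at bit 12: 0x7000
err (6b) val=8 bits=0x8 at bit 6: 0x7200
type (2b) val=0 bits=0x0 at bit 4: 0x7200
kind (2b) val=-1 bits=0x3 at bit 2: 0x720c
ver (2b) val=0 bits=0x0 at bit 0: 0x720c
word = 0x720c → big-endian bytes:
  [0]=0x72  [1]=0x0c

72 0c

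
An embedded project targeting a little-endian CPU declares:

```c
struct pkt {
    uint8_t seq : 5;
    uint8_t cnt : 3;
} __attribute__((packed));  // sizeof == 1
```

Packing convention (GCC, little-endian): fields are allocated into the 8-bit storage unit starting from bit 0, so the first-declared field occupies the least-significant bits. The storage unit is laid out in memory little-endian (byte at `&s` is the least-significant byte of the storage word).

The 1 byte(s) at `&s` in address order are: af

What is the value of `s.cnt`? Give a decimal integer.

5

[0]=0xaf (little-endian) → word 0xaf
seq:5 @ bit 0 → (0xaf>>0)&0x1f = 0xf
cnt:3 @ bit 5 → (0xaf>>5)&0x7 = 0x5  ←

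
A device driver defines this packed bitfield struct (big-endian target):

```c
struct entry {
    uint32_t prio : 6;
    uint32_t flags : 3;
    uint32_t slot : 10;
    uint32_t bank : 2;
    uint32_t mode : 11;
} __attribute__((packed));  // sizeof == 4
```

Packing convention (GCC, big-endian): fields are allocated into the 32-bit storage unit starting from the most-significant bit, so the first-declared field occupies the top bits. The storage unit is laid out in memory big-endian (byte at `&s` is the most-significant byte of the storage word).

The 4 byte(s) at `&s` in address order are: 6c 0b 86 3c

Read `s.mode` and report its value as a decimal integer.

1596

[0]=0x6c [1]=0x0b [2]=0x86 [3]=0x3c (big-endian) → word 0x6c0b863c
prio [26+:6] = (word>>26) & 0x3f = 27
flags [23+:3] = (word>>23) & 0x7 = 0
slot [13+:10] = (word>>13) & 0x3ff = 92
bank [11+:2] = (word>>11) & 0x3 = 0
mode [0+:11] = (word>>0) & 0x7ff = 1596  ←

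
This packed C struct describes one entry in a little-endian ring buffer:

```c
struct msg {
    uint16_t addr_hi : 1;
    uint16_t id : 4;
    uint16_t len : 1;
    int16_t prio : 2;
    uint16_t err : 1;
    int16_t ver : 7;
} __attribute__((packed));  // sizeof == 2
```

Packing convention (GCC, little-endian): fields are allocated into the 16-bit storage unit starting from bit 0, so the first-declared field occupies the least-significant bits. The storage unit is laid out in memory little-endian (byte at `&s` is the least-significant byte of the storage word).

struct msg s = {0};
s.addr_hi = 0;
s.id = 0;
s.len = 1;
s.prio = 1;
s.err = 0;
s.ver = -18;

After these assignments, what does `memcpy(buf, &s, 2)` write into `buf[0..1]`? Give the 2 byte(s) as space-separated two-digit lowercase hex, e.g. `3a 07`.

[0+:1] addr_hi=0 & 0x1 = 0x0; word=0x0000
[1+:4] id=0 & 0xf = 0x0; word=0x0000
[5+:1] len=1 & 0x1 = 0x1; word=0x0020
[6+:2] prio=1 & 0x3 = 0x1; word=0x0060
[8+:1] err=0 & 0x1 = 0x0; word=0x0060
[9+:7] ver=-18 & 0x7f = 0x6e; word=0xdc60
word = 0xdc60 → little-endian bytes:
  [0]=0x60  [1]=0xdc

60 dc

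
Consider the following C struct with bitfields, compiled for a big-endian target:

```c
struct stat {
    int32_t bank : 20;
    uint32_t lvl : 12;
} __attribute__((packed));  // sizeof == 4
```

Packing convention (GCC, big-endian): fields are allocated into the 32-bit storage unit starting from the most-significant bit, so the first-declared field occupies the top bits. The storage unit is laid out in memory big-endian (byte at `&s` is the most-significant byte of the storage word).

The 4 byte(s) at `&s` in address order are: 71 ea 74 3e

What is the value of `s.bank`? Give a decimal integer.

[0]=0x71 [1]=0xea [2]=0x74 [3]=0x3e (big-endian) → word 0x71ea743e
bank:20 @ bit 12 → (0x71ea743e>>12)&0xfffff = 0x71ea7  ←
lvl:12 @ bit 0 → (0x71ea743e>>0)&0xfff = 0x43e
bank signed 20b, MSB=0: value = 466599

466599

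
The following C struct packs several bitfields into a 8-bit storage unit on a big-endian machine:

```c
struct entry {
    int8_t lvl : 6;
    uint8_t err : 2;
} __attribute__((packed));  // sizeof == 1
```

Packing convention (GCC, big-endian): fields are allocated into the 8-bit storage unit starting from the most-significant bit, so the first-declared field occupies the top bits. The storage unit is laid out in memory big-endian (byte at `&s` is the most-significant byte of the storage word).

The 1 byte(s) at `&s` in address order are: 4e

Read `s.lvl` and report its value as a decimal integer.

[0]=0x4e (big-endian) → word 0x4e
lvl:6 @ bit 2 → (0x4e>>2)&0x3f = 0x13  ←
err:2 @ bit 0 → (0x4e>>0)&0x3 = 0x2
lvl signed 6b, MSB=0: value = 19

19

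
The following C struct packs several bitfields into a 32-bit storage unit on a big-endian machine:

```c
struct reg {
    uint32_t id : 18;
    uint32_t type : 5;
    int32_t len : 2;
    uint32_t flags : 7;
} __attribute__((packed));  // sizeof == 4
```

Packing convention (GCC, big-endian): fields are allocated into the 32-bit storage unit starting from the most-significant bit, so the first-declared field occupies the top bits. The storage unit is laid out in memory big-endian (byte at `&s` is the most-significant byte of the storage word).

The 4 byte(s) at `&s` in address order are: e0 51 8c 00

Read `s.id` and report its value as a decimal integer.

[0]=0xe0 [1]=0x51 [2]=0x8c [3]=0x00 (big-endian) → word 0xe0518c00
id [14+:18] = (word>>14) & 0x3ffff = 229702  ←
type [9+:5] = (word>>9) & 0x1f = 6
len [7+:2] = (word>>7) & 0x3 = 0
flags [0+:7] = (word>>0) & 0x7f = 0

229702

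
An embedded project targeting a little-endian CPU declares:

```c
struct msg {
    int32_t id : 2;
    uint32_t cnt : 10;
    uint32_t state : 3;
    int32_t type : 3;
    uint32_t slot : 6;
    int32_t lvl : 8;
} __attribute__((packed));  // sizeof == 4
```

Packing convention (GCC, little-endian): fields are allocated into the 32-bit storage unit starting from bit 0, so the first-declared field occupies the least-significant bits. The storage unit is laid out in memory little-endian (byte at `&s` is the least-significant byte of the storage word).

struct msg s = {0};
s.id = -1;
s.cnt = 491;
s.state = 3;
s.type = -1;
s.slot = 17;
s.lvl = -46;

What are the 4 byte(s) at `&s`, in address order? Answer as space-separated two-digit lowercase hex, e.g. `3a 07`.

[0+:2] id=-1 & 0x3 = 0x3; word=0x00000003
[2+:10] cnt=491 & 0x3ff = 0x1eb; word=0x000007af
[12+:3] state=3 & 0x7 = 0x3; word=0x000037af
[15+:3] type=-1 & 0x7 = 0x7; word=0x0003b7af
[18+:6] slot=17 & 0x3f = 0x11; word=0x0047b7af
[24+:8] lvl=-46 & 0xff = 0xd2; word=0xd247b7af
word = 0xd247b7af → little-endian bytes:
  [0]=0xaf  [1]=0xb7  [2]=0x47  [3]=0xd2

af b7 47 d2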